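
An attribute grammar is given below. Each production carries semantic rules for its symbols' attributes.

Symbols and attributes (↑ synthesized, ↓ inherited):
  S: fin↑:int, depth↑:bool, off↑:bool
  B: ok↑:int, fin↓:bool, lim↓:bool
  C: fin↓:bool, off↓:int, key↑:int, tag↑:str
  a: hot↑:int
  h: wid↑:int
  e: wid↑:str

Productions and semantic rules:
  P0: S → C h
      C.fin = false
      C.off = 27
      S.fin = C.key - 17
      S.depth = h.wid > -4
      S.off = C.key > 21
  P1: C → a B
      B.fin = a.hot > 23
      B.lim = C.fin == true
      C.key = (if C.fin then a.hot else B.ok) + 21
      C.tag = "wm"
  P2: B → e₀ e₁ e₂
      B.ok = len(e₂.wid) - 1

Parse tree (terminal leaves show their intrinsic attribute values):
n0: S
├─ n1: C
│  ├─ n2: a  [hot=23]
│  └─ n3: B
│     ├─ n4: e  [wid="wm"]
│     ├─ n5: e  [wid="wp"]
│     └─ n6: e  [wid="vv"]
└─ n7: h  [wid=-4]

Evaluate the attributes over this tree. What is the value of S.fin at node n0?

1. n1.fin = false  [false]
2. n1.off = 27  [27]
3. n2.hot = 23  [terminal]
4. n3.fin = false  [a.hot > 23]
5. n3.lim = false  [C.fin == true]
6. n4.wid = "wm"  [terminal]
7. n5.wid = "wp"  [terminal]
8. n6.wid = "vv"  [terminal]
9. n3.ok = 1  [len(e₂.wid) - 1]
10. n1.key = 22  [(if C.fin then a.hot else B.ok) + 21]
11. n1.tag = "wm"  ["wm"]
12. n7.wid = -4  [terminal]
13. n0.fin = 5  [C.key - 17]
14. n0.depth = false  [h.wid > -4]
15. n0.off = true  [C.key > 21]

5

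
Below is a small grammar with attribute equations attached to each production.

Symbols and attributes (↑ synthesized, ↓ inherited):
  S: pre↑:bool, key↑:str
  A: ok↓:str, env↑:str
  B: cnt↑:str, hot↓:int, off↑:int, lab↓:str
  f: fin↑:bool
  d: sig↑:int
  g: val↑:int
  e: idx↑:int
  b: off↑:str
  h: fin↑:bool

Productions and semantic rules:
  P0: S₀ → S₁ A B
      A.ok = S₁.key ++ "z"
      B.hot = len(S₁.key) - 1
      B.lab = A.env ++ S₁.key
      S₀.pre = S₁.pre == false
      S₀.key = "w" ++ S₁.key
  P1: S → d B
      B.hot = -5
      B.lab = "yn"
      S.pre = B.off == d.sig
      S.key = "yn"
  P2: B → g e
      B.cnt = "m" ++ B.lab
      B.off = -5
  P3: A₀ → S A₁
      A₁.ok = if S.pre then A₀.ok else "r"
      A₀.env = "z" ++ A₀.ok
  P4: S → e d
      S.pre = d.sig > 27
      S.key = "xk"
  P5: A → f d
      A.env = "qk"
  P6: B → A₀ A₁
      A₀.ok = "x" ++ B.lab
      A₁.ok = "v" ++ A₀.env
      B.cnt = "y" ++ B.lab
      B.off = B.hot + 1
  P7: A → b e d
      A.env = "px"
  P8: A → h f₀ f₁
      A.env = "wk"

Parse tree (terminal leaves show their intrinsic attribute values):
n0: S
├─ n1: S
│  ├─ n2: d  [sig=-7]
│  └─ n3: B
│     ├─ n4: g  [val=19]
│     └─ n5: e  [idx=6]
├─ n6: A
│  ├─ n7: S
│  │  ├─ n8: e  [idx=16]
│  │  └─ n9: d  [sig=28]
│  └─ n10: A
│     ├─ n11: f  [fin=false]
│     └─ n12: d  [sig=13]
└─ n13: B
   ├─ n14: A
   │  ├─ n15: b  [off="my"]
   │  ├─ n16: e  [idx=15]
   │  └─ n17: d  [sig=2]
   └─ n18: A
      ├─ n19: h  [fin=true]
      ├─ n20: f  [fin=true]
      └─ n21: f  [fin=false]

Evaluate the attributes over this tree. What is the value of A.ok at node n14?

"xzynzyn"

1. n2.sig = -7  [terminal]
2. n3.hot = -5  [-5]
3. n3.lab = "yn"  ["yn"]
4. n4.val = 19  [terminal]
5. n5.idx = 6  [terminal]
6. n3.cnt = "myn"  ["m" ++ B.lab]
7. n3.off = -5  [-5]
8. n1.pre = false  [B.off == d.sig]
9. n1.key = "yn"  ["yn"]
10. n6.ok = "ynz"  [S₁.key ++ "z"]
11. n8.idx = 16  [terminal]
12. n9.sig = 28  [terminal]
13. n7.pre = true  [d.sig > 27]
14. n7.key = "xk"  ["xk"]
15. n10.ok = "ynz"  [if S.pre then A₀.ok else "r"]
16. n11.fin = false  [terminal]
17. n12.sig = 13  [terminal]
18. n10.env = "qk"  ["qk"]
19. n6.env = "zynz"  ["z" ++ A₀.ok]
20. n13.hot = 1  [len(S₁.key) - 1]
21. n13.lab = "zynzyn"  [A.env ++ S₁.key]
22. n14.ok = "xzynzyn"  ["x" ++ B.lab]
23. n15.off = "my"  [terminal]
24. n16.idx = 15  [terminal]
25. n17.sig = 2  [terminal]
26. n14.env = "px"  ["px"]
27. n18.ok = "vpx"  ["v" ++ A₀.env]
28. n19.fin = true  [terminal]
29. n20.fin = true  [terminal]
30. n21.fin = false  [terminal]
31. n18.env = "wk"  ["wk"]
32. n13.cnt = "yzynzyn"  ["y" ++ B.lab]
33. n13.off = 2  [B.hot + 1]
34. n0.pre = true  [S₁.pre == false]
35. n0.key = "wyn"  ["w" ++ S₁.key]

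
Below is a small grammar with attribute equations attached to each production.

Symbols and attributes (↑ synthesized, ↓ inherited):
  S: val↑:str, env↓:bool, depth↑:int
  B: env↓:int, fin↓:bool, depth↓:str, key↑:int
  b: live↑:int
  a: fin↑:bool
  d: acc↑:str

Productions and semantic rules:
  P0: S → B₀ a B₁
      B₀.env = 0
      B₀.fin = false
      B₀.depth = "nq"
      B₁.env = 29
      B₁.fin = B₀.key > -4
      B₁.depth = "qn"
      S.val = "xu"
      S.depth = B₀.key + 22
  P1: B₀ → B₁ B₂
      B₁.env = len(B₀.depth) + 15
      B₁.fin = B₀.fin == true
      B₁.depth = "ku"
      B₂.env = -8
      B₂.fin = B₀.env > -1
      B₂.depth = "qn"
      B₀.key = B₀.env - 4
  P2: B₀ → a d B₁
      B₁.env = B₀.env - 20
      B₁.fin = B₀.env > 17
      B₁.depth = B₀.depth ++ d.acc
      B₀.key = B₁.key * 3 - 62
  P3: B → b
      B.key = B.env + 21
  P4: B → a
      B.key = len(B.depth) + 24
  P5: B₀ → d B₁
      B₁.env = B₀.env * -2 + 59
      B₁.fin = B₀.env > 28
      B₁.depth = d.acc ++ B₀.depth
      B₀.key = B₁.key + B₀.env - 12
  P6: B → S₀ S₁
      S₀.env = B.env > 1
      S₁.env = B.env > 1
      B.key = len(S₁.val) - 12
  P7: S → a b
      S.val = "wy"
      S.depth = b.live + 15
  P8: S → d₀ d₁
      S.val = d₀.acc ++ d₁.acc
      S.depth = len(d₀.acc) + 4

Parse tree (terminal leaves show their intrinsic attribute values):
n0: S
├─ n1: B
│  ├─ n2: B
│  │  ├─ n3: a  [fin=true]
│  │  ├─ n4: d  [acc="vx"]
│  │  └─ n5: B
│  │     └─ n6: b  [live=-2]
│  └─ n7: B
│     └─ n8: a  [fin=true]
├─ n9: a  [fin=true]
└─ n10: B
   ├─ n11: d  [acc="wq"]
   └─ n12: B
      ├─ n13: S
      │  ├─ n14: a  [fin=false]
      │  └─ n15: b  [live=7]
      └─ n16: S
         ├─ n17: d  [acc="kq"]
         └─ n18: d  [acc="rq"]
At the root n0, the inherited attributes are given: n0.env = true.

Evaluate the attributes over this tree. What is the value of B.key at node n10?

9

1. n0.env = true  [given at root]
2. n1.env = 0  [0]
3. n1.fin = false  [false]
4. n1.depth = "nq"  ["nq"]
5. n2.env = 17  [len(B₀.depth) + 15]
6. n2.fin = false  [B₀.fin == true]
7. n2.depth = "ku"  ["ku"]
8. n3.fin = true  [terminal]
9. n4.acc = "vx"  [terminal]
10. n5.env = -3  [B₀.env - 20]
11. n5.fin = false  [B₀.env > 17]
12. n5.depth = "kuvx"  [B₀.depth ++ d.acc]
13. n6.live = -2  [terminal]
14. n5.key = 18  [B.env + 21]
15. n2.key = -8  [B₁.key * 3 - 62]
16. n7.env = -8  [-8]
17. n7.fin = true  [B₀.env > -1]
18. n7.depth = "qn"  ["qn"]
19. n8.fin = true  [terminal]
20. n7.key = 26  [len(B.depth) + 24]
21. n1.key = -4  [B₀.env - 4]
22. n9.fin = true  [terminal]
23. n10.env = 29  [29]
24. n10.fin = false  [B₀.key > -4]
25. n10.depth = "qn"  ["qn"]
26. n11.acc = "wq"  [terminal]
27. n12.env = 1  [B₀.env * -2 + 59]
28. n12.fin = true  [B₀.env > 28]
29. n12.depth = "wqqn"  [d.acc ++ B₀.depth]
30. n13.env = false  [B.env > 1]
31. n14.fin = false  [terminal]
32. n15.live = 7  [terminal]
33. n13.val = "wy"  ["wy"]
34. n13.depth = 22  [b.live + 15]
35. n16.env = false  [B.env > 1]
36. n17.acc = "kq"  [terminal]
37. n18.acc = "rq"  [terminal]
38. n16.val = "kqrq"  [d₀.acc ++ d₁.acc]
39. n16.depth = 6  [len(d₀.acc) + 4]
40. n12.key = -8  [len(S₁.val) - 12]
41. n10.key = 9  [B₁.key + B₀.env - 12]
42. n0.val = "xu"  ["xu"]
43. n0.depth = 18  [B₀.key + 22]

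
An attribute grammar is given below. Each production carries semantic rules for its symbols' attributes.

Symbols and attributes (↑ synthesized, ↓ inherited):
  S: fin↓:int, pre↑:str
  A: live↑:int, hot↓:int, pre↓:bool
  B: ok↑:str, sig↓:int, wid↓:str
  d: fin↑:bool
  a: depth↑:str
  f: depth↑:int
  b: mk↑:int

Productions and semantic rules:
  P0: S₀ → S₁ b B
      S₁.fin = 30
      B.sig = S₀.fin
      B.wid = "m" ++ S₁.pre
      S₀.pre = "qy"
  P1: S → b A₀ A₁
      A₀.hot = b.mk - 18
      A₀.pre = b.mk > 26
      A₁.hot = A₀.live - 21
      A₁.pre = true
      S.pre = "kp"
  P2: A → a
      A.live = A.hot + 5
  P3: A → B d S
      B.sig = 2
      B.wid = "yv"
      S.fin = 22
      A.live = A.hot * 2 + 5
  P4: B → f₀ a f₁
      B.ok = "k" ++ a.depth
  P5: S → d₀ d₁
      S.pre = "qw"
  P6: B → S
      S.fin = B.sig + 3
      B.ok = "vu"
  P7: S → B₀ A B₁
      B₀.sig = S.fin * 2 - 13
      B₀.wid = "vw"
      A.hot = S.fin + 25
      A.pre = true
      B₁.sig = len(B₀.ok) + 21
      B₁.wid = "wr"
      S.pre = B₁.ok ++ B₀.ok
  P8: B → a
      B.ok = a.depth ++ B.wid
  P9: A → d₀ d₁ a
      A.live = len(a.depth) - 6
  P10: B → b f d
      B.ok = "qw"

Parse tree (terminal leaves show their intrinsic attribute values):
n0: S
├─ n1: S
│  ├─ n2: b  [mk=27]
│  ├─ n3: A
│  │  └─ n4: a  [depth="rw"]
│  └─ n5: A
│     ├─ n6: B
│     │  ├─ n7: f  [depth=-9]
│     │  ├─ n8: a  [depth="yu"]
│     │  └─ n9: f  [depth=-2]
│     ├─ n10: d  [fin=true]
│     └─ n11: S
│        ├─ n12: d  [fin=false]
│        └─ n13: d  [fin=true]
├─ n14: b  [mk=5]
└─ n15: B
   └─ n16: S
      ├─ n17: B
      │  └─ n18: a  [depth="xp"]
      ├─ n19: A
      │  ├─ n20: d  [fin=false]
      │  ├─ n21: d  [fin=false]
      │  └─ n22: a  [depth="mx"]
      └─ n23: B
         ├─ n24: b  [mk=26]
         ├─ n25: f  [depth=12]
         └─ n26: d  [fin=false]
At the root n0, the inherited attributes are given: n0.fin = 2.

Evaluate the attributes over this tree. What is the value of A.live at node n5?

1. n0.fin = 2  [given at root]
2. n1.fin = 30  [30]
3. n2.mk = 27  [terminal]
4. n3.hot = 9  [b.mk - 18]
5. n3.pre = true  [b.mk > 26]
6. n4.depth = "rw"  [terminal]
7. n3.live = 14  [A.hot + 5]
8. n5.hot = -7  [A₀.live - 21]
9. n5.pre = true  [true]
10. n6.sig = 2  [2]
11. n6.wid = "yv"  ["yv"]
12. n7.depth = -9  [terminal]
13. n8.depth = "yu"  [terminal]
14. n9.depth = -2  [terminal]
15. n6.ok = "kyu"  ["k" ++ a.depth]
16. n10.fin = true  [terminal]
17. n11.fin = 22  [22]
18. n12.fin = false  [terminal]
19. n13.fin = true  [terminal]
20. n11.pre = "qw"  ["qw"]
21. n5.live = -9  [A.hot * 2 + 5]
22. n1.pre = "kp"  ["kp"]
23. n14.mk = 5  [terminal]
24. n15.sig = 2  [S₀.fin]
25. n15.wid = "mkp"  ["m" ++ S₁.pre]
26. n16.fin = 5  [B.sig + 3]
27. n17.sig = -3  [S.fin * 2 - 13]
28. n17.wid = "vw"  ["vw"]
29. n18.depth = "xp"  [terminal]
30. n17.ok = "xpvw"  [a.depth ++ B.wid]
31. n19.hot = 30  [S.fin + 25]
32. n19.pre = true  [true]
33. n20.fin = false  [terminal]
34. n21.fin = false  [terminal]
35. n22.depth = "mx"  [terminal]
36. n19.live = -4  [len(a.depth) - 6]
37. n23.sig = 25  [len(B₀.ok) + 21]
38. n23.wid = "wr"  ["wr"]
39. n24.mk = 26  [terminal]
40. n25.depth = 12  [terminal]
41. n26.fin = false  [terminal]
42. n23.ok = "qw"  ["qw"]
43. n16.pre = "qwxpvw"  [B₁.ok ++ B₀.ok]
44. n15.ok = "vu"  ["vu"]
45. n0.pre = "qy"  ["qy"]

-9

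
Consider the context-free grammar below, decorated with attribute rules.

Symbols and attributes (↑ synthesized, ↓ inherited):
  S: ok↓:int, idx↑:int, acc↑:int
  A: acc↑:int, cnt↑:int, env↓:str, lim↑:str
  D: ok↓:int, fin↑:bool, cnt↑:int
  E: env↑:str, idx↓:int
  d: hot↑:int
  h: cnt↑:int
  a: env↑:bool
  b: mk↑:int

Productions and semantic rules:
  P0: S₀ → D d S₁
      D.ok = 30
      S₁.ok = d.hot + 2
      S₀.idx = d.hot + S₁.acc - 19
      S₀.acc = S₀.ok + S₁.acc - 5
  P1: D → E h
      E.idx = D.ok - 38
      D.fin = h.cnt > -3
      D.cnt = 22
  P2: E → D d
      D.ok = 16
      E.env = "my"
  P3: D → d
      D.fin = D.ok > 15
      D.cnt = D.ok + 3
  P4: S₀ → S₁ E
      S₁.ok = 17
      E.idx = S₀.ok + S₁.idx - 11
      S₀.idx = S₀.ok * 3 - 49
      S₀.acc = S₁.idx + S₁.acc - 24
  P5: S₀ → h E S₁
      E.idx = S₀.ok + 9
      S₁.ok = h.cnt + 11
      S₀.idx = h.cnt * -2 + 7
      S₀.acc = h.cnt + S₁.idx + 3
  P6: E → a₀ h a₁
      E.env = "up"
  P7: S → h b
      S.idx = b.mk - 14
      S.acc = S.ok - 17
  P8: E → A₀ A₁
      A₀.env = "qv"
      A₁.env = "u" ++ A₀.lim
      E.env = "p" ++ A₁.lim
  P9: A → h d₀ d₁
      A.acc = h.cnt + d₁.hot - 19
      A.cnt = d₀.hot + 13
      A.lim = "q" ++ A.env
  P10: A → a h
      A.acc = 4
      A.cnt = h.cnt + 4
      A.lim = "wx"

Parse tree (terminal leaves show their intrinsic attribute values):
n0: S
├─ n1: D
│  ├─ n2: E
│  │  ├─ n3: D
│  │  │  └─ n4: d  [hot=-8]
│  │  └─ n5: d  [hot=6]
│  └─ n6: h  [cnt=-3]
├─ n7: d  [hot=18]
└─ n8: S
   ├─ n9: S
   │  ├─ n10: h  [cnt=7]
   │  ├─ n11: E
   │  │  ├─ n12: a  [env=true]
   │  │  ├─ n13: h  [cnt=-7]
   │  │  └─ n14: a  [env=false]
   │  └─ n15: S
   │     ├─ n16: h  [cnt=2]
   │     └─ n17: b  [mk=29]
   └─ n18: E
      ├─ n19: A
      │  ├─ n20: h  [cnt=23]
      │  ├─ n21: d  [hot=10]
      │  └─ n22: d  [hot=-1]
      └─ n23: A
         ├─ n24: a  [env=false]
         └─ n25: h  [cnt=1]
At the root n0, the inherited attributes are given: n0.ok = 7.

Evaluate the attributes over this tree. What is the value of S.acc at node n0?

1. n0.ok = 7  [given at root]
2. n1.ok = 30  [30]
3. n2.idx = -8  [D.ok - 38]
4. n3.ok = 16  [16]
5. n4.hot = -8  [terminal]
6. n3.fin = true  [D.ok > 15]
7. n3.cnt = 19  [D.ok + 3]
8. n5.hot = 6  [terminal]
9. n2.env = "my"  ["my"]
10. n6.cnt = -3  [terminal]
11. n1.fin = false  [h.cnt > -3]
12. n1.cnt = 22  [22]
13. n7.hot = 18  [terminal]
14. n8.ok = 20  [d.hot + 2]
15. n9.ok = 17  [17]
16. n10.cnt = 7  [terminal]
17. n11.idx = 26  [S₀.ok + 9]
18. n12.env = true  [terminal]
19. n13.cnt = -7  [terminal]
20. n14.env = false  [terminal]
21. n11.env = "up"  ["up"]
22. n15.ok = 18  [h.cnt + 11]
23. n16.cnt = 2  [terminal]
24. n17.mk = 29  [terminal]
25. n15.idx = 15  [b.mk - 14]
26. n15.acc = 1  [S.ok - 17]
27. n9.idx = -7  [h.cnt * -2 + 7]
28. n9.acc = 25  [h.cnt + S₁.idx + 3]
29. n18.idx = 2  [S₀.ok + S₁.idx - 11]
30. n19.env = "qv"  ["qv"]
31. n20.cnt = 23  [terminal]
32. n21.hot = 10  [terminal]
33. n22.hot = -1  [terminal]
34. n19.acc = 3  [h.cnt + d₁.hot - 19]
35. n19.cnt = 23  [d₀.hot + 13]
36. n19.lim = "qqv"  ["q" ++ A.env]
37. n23.env = "uqqv"  ["u" ++ A₀.lim]
38. n24.env = false  [terminal]
39. n25.cnt = 1  [terminal]
40. n23.acc = 4  [4]
41. n23.cnt = 5  [h.cnt + 4]
42. n23.lim = "wx"  ["wx"]
43. n18.env = "pwx"  ["p" ++ A₁.lim]
44. n8.idx = 11  [S₀.ok * 3 - 49]
45. n8.acc = -6  [S₁.idx + S₁.acc - 24]
46. n0.idx = -7  [d.hot + S₁.acc - 19]
47. n0.acc = -4  [S₀.ok + S₁.acc - 5]

-4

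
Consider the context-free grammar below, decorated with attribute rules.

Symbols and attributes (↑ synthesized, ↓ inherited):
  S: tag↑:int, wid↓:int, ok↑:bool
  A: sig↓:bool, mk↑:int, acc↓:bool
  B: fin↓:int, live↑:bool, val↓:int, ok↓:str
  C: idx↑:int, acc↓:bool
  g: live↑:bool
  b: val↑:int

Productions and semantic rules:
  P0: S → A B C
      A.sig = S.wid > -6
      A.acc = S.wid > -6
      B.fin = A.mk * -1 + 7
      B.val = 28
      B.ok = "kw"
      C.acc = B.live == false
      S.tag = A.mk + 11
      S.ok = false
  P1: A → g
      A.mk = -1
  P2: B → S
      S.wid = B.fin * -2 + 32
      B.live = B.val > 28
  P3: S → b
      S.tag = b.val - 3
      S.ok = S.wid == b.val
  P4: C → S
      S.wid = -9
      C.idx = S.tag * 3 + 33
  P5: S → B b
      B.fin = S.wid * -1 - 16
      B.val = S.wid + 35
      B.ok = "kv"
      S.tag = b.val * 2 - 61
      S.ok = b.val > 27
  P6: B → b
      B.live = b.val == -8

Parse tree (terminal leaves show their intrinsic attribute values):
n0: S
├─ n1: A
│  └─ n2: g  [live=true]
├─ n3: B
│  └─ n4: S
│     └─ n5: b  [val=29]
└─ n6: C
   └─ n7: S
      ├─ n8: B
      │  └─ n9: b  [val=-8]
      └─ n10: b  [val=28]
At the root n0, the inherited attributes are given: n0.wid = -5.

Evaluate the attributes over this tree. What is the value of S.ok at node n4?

1. n0.wid = -5  [given at root]
2. n1.sig = true  [S.wid > -6]
3. n1.acc = true  [S.wid > -6]
4. n2.live = true  [terminal]
5. n1.mk = -1  [-1]
6. n3.fin = 8  [A.mk * -1 + 7]
7. n3.val = 28  [28]
8. n3.ok = "kw"  ["kw"]
9. n4.wid = 16  [B.fin * -2 + 32]
10. n5.val = 29  [terminal]
11. n4.tag = 26  [b.val - 3]
12. n4.ok = false  [S.wid == b.val]
13. n3.live = false  [B.val > 28]
14. n6.acc = true  [B.live == false]
15. n7.wid = -9  [-9]
16. n8.fin = -7  [S.wid * -1 - 16]
17. n8.val = 26  [S.wid + 35]
18. n8.ok = "kv"  ["kv"]
19. n9.val = -8  [terminal]
20. n8.live = true  [b.val == -8]
21. n10.val = 28  [terminal]
22. n7.tag = -5  [b.val * 2 - 61]
23. n7.ok = true  [b.val > 27]
24. n6.idx = 18  [S.tag * 3 + 33]
25. n0.tag = 10  [A.mk + 11]
26. n0.ok = false  [false]

false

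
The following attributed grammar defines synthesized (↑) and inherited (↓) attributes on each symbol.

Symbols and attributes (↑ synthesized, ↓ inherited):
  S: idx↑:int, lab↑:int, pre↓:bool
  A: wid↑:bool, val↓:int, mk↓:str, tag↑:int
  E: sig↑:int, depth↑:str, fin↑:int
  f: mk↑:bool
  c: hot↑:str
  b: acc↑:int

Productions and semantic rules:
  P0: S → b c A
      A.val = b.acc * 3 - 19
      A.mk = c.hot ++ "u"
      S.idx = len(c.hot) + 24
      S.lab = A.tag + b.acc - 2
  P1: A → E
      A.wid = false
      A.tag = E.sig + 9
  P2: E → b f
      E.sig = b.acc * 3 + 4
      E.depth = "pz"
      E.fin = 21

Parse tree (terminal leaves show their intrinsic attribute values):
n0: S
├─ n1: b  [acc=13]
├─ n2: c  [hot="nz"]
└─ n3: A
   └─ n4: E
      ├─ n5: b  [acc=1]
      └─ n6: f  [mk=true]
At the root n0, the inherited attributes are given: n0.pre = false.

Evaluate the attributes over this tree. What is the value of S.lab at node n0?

27

1. n0.pre = false  [given at root]
2. n1.acc = 13  [terminal]
3. n2.hot = "nz"  [terminal]
4. n3.val = 20  [b.acc * 3 - 19]
5. n3.mk = "nzu"  [c.hot ++ "u"]
6. n5.acc = 1  [terminal]
7. n6.mk = true  [terminal]
8. n4.sig = 7  [b.acc * 3 + 4]
9. n4.depth = "pz"  ["pz"]
10. n4.fin = 21  [21]
11. n3.wid = false  [false]
12. n3.tag = 16  [E.sig + 9]
13. n0.idx = 26  [len(c.hot) + 24]
14. n0.lab = 27  [A.tag + b.acc - 2]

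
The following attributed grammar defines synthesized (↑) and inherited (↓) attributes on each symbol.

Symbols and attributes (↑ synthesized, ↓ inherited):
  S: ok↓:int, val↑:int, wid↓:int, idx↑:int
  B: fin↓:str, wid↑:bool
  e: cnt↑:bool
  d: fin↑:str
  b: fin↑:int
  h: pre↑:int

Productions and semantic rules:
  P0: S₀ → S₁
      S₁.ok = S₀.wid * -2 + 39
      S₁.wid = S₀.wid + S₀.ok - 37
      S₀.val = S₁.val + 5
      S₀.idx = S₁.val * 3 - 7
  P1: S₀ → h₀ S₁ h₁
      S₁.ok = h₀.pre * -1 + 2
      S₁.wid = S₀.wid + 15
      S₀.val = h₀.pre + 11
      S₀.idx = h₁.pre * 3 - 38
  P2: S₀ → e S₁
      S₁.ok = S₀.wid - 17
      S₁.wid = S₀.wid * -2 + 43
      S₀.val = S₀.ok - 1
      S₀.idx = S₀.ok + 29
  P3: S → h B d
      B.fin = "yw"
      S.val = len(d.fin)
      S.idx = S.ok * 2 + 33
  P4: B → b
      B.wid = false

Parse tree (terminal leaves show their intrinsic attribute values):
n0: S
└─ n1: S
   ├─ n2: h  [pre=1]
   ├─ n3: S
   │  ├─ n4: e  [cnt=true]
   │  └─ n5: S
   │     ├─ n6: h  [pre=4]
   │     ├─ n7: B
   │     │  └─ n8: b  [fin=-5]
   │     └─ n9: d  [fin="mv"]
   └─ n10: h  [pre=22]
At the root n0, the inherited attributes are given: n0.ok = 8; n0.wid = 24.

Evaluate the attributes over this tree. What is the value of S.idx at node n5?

1. n0.ok = 8  [given at root]
2. n0.wid = 24  [given at root]
3. n1.ok = -9  [S₀.wid * -2 + 39]
4. n1.wid = -5  [S₀.wid + S₀.ok - 37]
5. n2.pre = 1  [terminal]
6. n3.ok = 1  [h₀.pre * -1 + 2]
7. n3.wid = 10  [S₀.wid + 15]
8. n4.cnt = true  [terminal]
9. n5.ok = -7  [S₀.wid - 17]
10. n5.wid = 23  [S₀.wid * -2 + 43]
11. n6.pre = 4  [terminal]
12. n7.fin = "yw"  ["yw"]
13. n8.fin = -5  [terminal]
14. n7.wid = false  [false]
15. n9.fin = "mv"  [terminal]
16. n5.val = 2  [len(d.fin)]
17. n5.idx = 19  [S.ok * 2 + 33]
18. n3.val = 0  [S₀.ok - 1]
19. n3.idx = 30  [S₀.ok + 29]
20. n10.pre = 22  [terminal]
21. n1.val = 12  [h₀.pre + 11]
22. n1.idx = 28  [h₁.pre * 3 - 38]
23. n0.val = 17  [S₁.val + 5]
24. n0.idx = 29  [S₁.val * 3 - 7]

19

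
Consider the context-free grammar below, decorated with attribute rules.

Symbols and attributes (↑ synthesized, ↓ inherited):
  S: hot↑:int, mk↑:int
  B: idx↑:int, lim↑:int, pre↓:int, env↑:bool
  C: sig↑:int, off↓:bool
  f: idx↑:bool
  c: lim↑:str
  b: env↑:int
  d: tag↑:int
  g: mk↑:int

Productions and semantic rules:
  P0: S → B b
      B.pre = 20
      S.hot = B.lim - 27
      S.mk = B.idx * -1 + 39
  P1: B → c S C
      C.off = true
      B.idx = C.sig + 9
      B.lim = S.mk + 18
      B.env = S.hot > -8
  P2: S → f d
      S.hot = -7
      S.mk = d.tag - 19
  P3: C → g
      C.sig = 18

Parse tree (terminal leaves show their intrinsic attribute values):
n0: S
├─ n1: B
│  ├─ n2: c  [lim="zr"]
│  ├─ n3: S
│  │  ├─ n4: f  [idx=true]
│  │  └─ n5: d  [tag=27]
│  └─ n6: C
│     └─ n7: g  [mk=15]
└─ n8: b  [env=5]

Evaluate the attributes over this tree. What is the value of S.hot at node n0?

1. n1.pre = 20  [20]
2. n2.lim = "zr"  [terminal]
3. n4.idx = true  [terminal]
4. n5.tag = 27  [terminal]
5. n3.hot = -7  [-7]
6. n3.mk = 8  [d.tag - 19]
7. n6.off = true  [true]
8. n7.mk = 15  [terminal]
9. n6.sig = 18  [18]
10. n1.idx = 27  [C.sig + 9]
11. n1.lim = 26  [S.mk + 18]
12. n1.env = true  [S.hot > -8]
13. n8.env = 5  [terminal]
14. n0.hot = -1  [B.lim - 27]
15. n0.mk = 12  [B.idx * -1 + 39]

-1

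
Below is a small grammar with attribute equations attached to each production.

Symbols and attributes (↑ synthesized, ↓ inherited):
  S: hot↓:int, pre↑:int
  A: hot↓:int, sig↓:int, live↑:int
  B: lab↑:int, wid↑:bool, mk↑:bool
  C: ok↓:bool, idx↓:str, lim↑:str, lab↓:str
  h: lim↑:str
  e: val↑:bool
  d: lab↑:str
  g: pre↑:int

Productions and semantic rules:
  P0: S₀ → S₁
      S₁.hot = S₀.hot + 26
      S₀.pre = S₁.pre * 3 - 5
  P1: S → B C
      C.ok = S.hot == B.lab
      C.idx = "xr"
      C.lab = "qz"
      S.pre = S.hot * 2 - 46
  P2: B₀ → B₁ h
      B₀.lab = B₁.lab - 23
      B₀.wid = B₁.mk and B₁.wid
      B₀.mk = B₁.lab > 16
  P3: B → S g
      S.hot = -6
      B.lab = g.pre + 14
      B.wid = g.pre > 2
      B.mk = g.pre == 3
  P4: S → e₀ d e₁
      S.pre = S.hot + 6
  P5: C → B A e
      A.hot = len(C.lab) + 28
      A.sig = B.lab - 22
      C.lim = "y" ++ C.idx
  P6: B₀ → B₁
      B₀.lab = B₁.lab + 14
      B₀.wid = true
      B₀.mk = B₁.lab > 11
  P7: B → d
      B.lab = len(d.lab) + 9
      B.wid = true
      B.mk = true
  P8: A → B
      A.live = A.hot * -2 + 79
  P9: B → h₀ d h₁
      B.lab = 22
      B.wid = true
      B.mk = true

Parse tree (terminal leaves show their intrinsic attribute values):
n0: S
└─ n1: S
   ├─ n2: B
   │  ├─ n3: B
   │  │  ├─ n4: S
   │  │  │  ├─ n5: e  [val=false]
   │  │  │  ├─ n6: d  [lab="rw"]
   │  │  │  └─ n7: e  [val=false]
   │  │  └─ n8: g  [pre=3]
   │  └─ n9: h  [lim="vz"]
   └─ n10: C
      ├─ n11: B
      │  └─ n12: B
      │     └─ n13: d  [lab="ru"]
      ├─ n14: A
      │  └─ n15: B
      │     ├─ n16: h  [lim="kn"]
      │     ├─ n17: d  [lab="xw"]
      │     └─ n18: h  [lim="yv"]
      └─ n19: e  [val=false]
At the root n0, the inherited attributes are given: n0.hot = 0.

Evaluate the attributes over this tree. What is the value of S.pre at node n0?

1. n0.hot = 0  [given at root]
2. n1.hot = 26  [S₀.hot + 26]
3. n4.hot = -6  [-6]
4. n5.val = false  [terminal]
5. n6.lab = "rw"  [terminal]
6. n7.val = false  [terminal]
7. n4.pre = 0  [S.hot + 6]
8. n8.pre = 3  [terminal]
9. n3.lab = 17  [g.pre + 14]
10. n3.wid = true  [g.pre > 2]
11. n3.mk = true  [g.pre == 3]
12. n9.lim = "vz"  [terminal]
13. n2.lab = -6  [B₁.lab - 23]
14. n2.wid = true  [B₁.mk and B₁.wid]
15. n2.mk = true  [B₁.lab > 16]
16. n10.ok = false  [S.hot == B.lab]
17. n10.idx = "xr"  ["xr"]
18. n10.lab = "qz"  ["qz"]
19. n13.lab = "ru"  [terminal]
20. n12.lab = 11  [len(d.lab) + 9]
21. n12.wid = true  [true]
22. n12.mk = true  [true]
23. n11.lab = 25  [B₁.lab + 14]
24. n11.wid = true  [true]
25. n11.mk = false  [B₁.lab > 11]
26. n14.hot = 30  [len(C.lab) + 28]
27. n14.sig = 3  [B.lab - 22]
28. n16.lim = "kn"  [terminal]
29. n17.lab = "xw"  [terminal]
30. n18.lim = "yv"  [terminal]
31. n15.lab = 22  [22]
32. n15.wid = true  [true]
33. n15.mk = true  [true]
34. n14.live = 19  [A.hot * -2 + 79]
35. n19.val = false  [terminal]
36. n10.lim = "yxr"  ["y" ++ C.idx]
37. n1.pre = 6  [S.hot * 2 - 46]
38. n0.pre = 13  [S₁.pre * 3 - 5]

13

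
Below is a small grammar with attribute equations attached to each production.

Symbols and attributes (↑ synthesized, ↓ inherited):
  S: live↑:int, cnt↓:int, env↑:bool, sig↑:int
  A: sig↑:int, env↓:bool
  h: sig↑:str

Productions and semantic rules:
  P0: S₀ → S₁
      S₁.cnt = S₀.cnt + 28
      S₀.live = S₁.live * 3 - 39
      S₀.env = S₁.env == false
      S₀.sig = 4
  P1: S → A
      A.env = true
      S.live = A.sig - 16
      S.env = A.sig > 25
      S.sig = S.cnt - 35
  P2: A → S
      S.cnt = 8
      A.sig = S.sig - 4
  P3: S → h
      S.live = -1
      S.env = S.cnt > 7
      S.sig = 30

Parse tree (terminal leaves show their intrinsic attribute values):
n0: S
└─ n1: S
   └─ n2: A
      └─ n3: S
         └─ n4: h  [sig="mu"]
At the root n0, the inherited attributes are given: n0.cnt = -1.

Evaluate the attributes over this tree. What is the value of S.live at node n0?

1. n0.cnt = -1  [given at root]
2. n1.cnt = 27  [S₀.cnt + 28]
3. n2.env = true  [true]
4. n3.cnt = 8  [8]
5. n4.sig = "mu"  [terminal]
6. n3.live = -1  [-1]
7. n3.env = true  [S.cnt > 7]
8. n3.sig = 30  [30]
9. n2.sig = 26  [S.sig - 4]
10. n1.live = 10  [A.sig - 16]
11. n1.env = true  [A.sig > 25]
12. n1.sig = -8  [S.cnt - 35]
13. n0.live = -9  [S₁.live * 3 - 39]
14. n0.env = false  [S₁.env == false]
15. n0.sig = 4  [4]

-9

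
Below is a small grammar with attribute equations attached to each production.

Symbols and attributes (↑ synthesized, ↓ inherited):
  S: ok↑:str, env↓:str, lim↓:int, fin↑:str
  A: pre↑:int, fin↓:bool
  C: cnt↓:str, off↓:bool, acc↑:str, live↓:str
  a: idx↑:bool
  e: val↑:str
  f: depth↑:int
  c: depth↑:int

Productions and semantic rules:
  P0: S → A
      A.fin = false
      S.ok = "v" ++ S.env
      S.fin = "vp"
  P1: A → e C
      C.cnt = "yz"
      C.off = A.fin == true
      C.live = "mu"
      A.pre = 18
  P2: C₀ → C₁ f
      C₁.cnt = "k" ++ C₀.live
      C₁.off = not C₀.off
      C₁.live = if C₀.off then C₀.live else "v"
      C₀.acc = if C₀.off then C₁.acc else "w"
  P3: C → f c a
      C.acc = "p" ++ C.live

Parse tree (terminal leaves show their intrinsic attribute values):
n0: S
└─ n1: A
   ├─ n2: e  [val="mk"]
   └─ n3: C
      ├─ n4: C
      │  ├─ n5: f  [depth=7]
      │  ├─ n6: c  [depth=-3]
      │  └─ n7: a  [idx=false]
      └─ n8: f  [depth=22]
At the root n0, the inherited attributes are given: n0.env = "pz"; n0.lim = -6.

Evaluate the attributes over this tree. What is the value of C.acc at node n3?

1. n0.env = "pz"  [given at root]
2. n0.lim = -6  [given at root]
3. n1.fin = false  [false]
4. n2.val = "mk"  [terminal]
5. n3.cnt = "yz"  ["yz"]
6. n3.off = false  [A.fin == true]
7. n3.live = "mu"  ["mu"]
8. n4.cnt = "kmu"  ["k" ++ C₀.live]
9. n4.off = true  [not C₀.off]
10. n4.live = "v"  [if C₀.off then C₀.live else "v"]
11. n5.depth = 7  [terminal]
12. n6.depth = -3  [terminal]
13. n7.idx = false  [terminal]
14. n4.acc = "pv"  ["p" ++ C.live]
15. n8.depth = 22  [terminal]
16. n3.acc = "w"  [if C₀.off then C₁.acc else "w"]
17. n1.pre = 18  [18]
18. n0.ok = "vpz"  ["v" ++ S.env]
19. n0.fin = "vp"  ["vp"]

"w"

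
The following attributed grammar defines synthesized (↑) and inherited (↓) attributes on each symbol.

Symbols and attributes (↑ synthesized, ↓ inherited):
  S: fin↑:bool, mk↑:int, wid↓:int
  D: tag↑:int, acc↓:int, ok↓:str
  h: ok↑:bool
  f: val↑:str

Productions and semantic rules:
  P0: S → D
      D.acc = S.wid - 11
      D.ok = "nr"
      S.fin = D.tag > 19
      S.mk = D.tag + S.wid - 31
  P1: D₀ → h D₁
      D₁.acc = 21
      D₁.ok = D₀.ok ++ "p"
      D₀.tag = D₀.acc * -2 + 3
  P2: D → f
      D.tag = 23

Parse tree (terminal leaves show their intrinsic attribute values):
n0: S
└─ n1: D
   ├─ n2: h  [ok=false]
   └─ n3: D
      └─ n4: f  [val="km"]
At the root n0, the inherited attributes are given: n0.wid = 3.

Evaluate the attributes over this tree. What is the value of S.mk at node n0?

-9

1. n0.wid = 3  [given at root]
2. n1.acc = -8  [S.wid - 11]
3. n1.ok = "nr"  ["nr"]
4. n2.ok = false  [terminal]
5. n3.acc = 21  [21]
6. n3.ok = "nrp"  [D₀.ok ++ "p"]
7. n4.val = "km"  [terminal]
8. n3.tag = 23  [23]
9. n1.tag = 19  [D₀.acc * -2 + 3]
10. n0.fin = false  [D.tag > 19]
11. n0.mk = -9  [D.tag + S.wid - 31]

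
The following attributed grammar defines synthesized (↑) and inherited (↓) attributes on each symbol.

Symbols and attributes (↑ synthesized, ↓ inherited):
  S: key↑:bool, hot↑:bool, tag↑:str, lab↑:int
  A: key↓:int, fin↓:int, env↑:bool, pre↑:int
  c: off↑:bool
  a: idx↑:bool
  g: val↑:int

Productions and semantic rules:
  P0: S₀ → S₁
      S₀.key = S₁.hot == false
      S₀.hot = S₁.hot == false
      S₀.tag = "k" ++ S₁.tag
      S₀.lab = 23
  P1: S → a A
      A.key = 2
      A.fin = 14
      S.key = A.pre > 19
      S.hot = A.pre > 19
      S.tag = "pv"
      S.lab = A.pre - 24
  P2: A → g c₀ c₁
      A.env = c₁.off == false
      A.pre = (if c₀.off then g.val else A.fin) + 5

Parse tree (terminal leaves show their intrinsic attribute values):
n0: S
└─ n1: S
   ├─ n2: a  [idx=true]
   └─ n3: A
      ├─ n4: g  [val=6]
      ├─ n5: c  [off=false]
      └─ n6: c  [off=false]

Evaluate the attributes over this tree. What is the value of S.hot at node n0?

1. n2.idx = true  [terminal]
2. n3.key = 2  [2]
3. n3.fin = 14  [14]
4. n4.val = 6  [terminal]
5. n5.off = false  [terminal]
6. n6.off = false  [terminal]
7. n3.env = true  [c₁.off == false]
8. n3.pre = 19  [(if c₀.off then g.val else A.fin) + 5]
9. n1.key = false  [A.pre > 19]
10. n1.hot = false  [A.pre > 19]
11. n1.tag = "pv"  ["pv"]
12. n1.lab = -5  [A.pre - 24]
13. n0.key = true  [S₁.hot == false]
14. n0.hot = true  [S₁.hot == false]
15. n0.tag = "kpv"  ["k" ++ S₁.tag]
16. n0.lab = 23  [23]

true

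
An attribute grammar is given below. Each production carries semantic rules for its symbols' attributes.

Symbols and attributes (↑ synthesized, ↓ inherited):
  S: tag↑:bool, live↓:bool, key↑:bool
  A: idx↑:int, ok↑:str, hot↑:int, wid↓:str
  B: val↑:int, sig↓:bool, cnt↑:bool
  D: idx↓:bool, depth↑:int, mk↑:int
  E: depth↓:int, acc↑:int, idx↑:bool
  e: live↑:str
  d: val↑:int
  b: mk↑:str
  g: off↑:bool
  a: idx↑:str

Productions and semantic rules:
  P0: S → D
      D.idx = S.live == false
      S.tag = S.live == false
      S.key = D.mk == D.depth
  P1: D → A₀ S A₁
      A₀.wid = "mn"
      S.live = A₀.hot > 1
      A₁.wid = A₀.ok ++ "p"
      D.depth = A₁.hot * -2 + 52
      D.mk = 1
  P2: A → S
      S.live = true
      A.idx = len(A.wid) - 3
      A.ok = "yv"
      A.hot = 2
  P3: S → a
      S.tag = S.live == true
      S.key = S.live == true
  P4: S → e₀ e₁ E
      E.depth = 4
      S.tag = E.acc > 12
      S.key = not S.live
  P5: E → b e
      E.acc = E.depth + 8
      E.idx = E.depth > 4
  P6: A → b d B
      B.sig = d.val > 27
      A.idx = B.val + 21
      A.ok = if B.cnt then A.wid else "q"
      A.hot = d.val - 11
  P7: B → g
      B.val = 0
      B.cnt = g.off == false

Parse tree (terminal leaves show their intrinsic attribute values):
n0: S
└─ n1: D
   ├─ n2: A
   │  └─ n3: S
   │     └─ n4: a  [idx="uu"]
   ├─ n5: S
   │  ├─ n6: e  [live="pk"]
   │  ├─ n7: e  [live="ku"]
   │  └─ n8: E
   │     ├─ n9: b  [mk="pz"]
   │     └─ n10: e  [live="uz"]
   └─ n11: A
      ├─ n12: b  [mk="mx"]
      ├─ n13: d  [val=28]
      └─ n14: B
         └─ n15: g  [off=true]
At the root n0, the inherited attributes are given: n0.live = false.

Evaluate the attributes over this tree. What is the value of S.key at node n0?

1. n0.live = false  [given at root]
2. n1.idx = true  [S.live == false]
3. n2.wid = "mn"  ["mn"]
4. n3.live = true  [true]
5. n4.idx = "uu"  [terminal]
6. n3.tag = true  [S.live == true]
7. n3.key = true  [S.live == true]
8. n2.idx = -1  [len(A.wid) - 3]
9. n2.ok = "yv"  ["yv"]
10. n2.hot = 2  [2]
11. n5.live = true  [A₀.hot > 1]
12. n6.live = "pk"  [terminal]
13. n7.live = "ku"  [terminal]
14. n8.depth = 4  [4]
15. n9.mk = "pz"  [terminal]
16. n10.live = "uz"  [terminal]
17. n8.acc = 12  [E.depth + 8]
18. n8.idx = false  [E.depth > 4]
19. n5.tag = false  [E.acc > 12]
20. n5.key = false  [not S.live]
21. n11.wid = "yvp"  [A₀.ok ++ "p"]
22. n12.mk = "mx"  [terminal]
23. n13.val = 28  [terminal]
24. n14.sig = true  [d.val > 27]
25. n15.off = true  [terminal]
26. n14.val = 0  [0]
27. n14.cnt = false  [g.off == false]
28. n11.idx = 21  [B.val + 21]
29. n11.ok = "q"  [if B.cnt then A.wid else "q"]
30. n11.hot = 17  [d.val - 11]
31. n1.depth = 18  [A₁.hot * -2 + 52]
32. n1.mk = 1  [1]
33. n0.tag = true  [S.live == false]
34. n0.key = false  [D.mk == D.depth]

false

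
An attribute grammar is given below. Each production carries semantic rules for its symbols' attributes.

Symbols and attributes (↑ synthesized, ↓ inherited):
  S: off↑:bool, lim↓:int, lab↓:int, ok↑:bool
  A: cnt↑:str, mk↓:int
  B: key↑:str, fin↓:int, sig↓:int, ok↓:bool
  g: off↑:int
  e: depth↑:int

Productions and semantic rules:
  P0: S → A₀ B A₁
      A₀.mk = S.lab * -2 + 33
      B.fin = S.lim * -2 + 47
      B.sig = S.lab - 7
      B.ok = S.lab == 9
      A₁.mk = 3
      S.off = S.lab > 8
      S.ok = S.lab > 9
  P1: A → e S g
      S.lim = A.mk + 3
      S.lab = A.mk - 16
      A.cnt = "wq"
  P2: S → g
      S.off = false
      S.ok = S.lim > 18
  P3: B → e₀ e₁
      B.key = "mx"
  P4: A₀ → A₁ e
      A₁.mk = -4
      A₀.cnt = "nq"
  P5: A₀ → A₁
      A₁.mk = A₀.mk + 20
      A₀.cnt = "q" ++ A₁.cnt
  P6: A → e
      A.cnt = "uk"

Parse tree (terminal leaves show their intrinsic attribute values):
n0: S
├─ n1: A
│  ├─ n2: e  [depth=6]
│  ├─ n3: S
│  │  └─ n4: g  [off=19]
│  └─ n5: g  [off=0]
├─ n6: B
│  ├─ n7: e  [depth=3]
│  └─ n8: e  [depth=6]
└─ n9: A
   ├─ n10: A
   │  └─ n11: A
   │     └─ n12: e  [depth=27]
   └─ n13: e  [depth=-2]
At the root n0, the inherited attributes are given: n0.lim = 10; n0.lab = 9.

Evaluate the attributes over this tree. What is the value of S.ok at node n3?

1. n0.lim = 10  [given at root]
2. n0.lab = 9  [given at root]
3. n1.mk = 15  [S.lab * -2 + 33]
4. n2.depth = 6  [terminal]
5. n3.lim = 18  [A.mk + 3]
6. n3.lab = -1  [A.mk - 16]
7. n4.off = 19  [terminal]
8. n3.off = false  [false]
9. n3.ok = false  [S.lim > 18]
10. n5.off = 0  [terminal]
11. n1.cnt = "wq"  ["wq"]
12. n6.fin = 27  [S.lim * -2 + 47]
13. n6.sig = 2  [S.lab - 7]
14. n6.ok = true  [S.lab == 9]
15. n7.depth = 3  [terminal]
16. n8.depth = 6  [terminal]
17. n6.key = "mx"  ["mx"]
18. n9.mk = 3  [3]
19. n10.mk = -4  [-4]
20. n11.mk = 16  [A₀.mk + 20]
21. n12.depth = 27  [terminal]
22. n11.cnt = "uk"  ["uk"]
23. n10.cnt = "quk"  ["q" ++ A₁.cnt]
24. n13.depth = -2  [terminal]
25. n9.cnt = "nq"  ["nq"]
26. n0.off = true  [S.lab > 8]
27. n0.ok = false  [S.lab > 9]

false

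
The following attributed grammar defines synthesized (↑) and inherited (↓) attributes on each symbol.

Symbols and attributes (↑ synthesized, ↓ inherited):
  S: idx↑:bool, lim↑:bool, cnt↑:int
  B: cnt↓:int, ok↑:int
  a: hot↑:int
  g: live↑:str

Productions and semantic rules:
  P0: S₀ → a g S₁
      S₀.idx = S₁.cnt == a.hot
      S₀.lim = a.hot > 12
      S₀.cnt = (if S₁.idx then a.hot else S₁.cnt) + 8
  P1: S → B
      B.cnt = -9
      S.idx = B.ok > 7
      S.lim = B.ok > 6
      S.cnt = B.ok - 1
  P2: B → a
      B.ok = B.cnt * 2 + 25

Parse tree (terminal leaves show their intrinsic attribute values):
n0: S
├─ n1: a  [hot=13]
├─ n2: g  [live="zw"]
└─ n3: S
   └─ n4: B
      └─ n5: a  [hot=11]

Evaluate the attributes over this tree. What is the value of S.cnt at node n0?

1. n1.hot = 13  [terminal]
2. n2.live = "zw"  [terminal]
3. n4.cnt = -9  [-9]
4. n5.hot = 11  [terminal]
5. n4.ok = 7  [B.cnt * 2 + 25]
6. n3.idx = false  [B.ok > 7]
7. n3.lim = true  [B.ok > 6]
8. n3.cnt = 6  [B.ok - 1]
9. n0.idx = false  [S₁.cnt == a.hot]
10. n0.lim = true  [a.hot > 12]
11. n0.cnt = 14  [(if S₁.idx then a.hot else S₁.cnt) + 8]

14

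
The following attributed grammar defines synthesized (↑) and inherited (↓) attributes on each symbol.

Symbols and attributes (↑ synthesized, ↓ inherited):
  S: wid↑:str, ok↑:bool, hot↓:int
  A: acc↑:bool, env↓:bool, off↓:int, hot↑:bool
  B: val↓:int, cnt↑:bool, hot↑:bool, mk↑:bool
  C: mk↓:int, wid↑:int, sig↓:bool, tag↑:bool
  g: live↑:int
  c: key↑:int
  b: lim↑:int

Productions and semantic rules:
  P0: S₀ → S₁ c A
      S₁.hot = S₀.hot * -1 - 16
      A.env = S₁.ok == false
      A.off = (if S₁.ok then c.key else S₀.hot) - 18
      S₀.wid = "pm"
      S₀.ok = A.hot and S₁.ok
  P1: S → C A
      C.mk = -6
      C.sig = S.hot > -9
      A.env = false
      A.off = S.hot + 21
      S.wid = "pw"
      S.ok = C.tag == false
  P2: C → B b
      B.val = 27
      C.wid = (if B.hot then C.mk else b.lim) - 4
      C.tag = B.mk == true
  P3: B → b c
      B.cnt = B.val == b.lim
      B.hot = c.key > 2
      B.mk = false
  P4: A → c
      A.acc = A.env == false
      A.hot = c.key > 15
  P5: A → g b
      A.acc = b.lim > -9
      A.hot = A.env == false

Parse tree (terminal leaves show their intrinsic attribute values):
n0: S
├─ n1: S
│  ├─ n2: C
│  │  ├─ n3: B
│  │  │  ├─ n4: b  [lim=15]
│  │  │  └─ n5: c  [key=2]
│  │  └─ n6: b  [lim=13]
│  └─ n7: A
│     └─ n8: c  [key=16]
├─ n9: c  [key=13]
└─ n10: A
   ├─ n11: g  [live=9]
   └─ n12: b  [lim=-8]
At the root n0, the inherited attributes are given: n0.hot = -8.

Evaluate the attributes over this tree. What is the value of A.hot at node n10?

1. n0.hot = -8  [given at root]
2. n1.hot = -8  [S₀.hot * -1 - 16]
3. n2.mk = -6  [-6]
4. n2.sig = true  [S.hot > -9]
5. n3.val = 27  [27]
6. n4.lim = 15  [terminal]
7. n5.key = 2  [terminal]
8. n3.cnt = false  [B.val == b.lim]
9. n3.hot = false  [c.key > 2]
10. n3.mk = false  [false]
11. n6.lim = 13  [terminal]
12. n2.wid = 9  [(if B.hot then C.mk else b.lim) - 4]
13. n2.tag = false  [B.mk == true]
14. n7.env = false  [false]
15. n7.off = 13  [S.hot + 21]
16. n8.key = 16  [terminal]
17. n7.acc = true  [A.env == false]
18. n7.hot = true  [c.key > 15]
19. n1.wid = "pw"  ["pw"]
20. n1.ok = true  [C.tag == false]
21. n9.key = 13  [terminal]
22. n10.env = false  [S₁.ok == false]
23. n10.off = -5  [(if S₁.ok then c.key else S₀.hot) - 18]
24. n11.live = 9  [terminal]
25. n12.lim = -8  [terminal]
26. n10.acc = true  [b.lim > -9]
27. n10.hot = true  [A.env == false]
28. n0.wid = "pm"  ["pm"]
29. n0.ok = true  [A.hot and S₁.ok]

true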